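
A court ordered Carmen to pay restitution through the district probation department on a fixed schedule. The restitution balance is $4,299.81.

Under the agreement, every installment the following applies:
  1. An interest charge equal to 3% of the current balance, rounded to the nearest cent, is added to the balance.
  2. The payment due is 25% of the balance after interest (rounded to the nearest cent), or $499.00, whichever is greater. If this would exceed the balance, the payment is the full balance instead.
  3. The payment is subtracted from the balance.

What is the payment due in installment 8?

Installment 1: opening $4,299.81; interest $128.99 → $4,428.80; payment $1,107.20; balance $3,321.60
Installment 2: opening $3,321.60; interest $99.65 → $3,421.25; payment $855.31; balance $2,565.94
Installment 3: opening $2,565.94; interest $76.98 → $2,642.92; payment $660.73; balance $1,982.19
Installment 4: opening $1,982.19; interest $59.47 → $2,041.66; payment $510.42; balance $1,531.24
Installment 5: opening $1,531.24; interest $45.94 → $1,577.18; payment $499.00; balance $1,078.18
Installment 6: opening $1,078.18; interest $32.35 → $1,110.53; payment $499.00; balance $611.53
Installment 7: opening $611.53; interest $18.35 → $629.88; payment $499.00; balance $130.88
Installment 8: opening $130.88; interest $3.93 → $134.81; payment $134.81; balance $0.00

$134.81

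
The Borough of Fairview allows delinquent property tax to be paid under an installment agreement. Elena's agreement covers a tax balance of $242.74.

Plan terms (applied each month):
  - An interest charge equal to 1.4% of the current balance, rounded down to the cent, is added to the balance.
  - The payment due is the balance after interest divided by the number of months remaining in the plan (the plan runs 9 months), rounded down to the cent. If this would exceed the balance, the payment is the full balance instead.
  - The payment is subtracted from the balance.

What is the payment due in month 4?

$28.51

Month 1: opening $242.74; interest $3.39 → $246.13; payment $27.34; balance $218.79
Month 2: opening $218.79; interest $3.06 → $221.85; payment $27.73; balance $194.12
Month 3: opening $194.12; interest $2.71 → $196.83; payment $28.11; balance $168.72
Month 4: opening $168.72; interest $2.36 → $171.08; payment $28.51; balance $142.57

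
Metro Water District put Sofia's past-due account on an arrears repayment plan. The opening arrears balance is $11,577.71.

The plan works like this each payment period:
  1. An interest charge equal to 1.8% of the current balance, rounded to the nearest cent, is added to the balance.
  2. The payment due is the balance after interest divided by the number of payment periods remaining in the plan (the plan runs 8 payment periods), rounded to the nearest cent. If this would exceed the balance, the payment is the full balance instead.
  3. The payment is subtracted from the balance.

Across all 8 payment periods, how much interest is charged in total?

Payment period 1: $11,577.71 +$208.40 interest = $11,786.11; pay $1,473.26 → $10,312.85
Payment period 2: $10,312.85 +$185.63 interest = $10,498.48; pay $1,499.78 → $8,998.70
Payment period 3: $8,998.70 +$161.98 interest = $9,160.68; pay $1,526.78 → $7,633.90
Payment period 4: $7,633.90 +$137.41 interest = $7,771.31; pay $1,554.26 → $6,217.05
Payment period 5: $6,217.05 +$111.91 interest = $6,328.96; pay $1,582.24 → $4,746.72
Payment period 6: $4,746.72 +$85.44 interest = $4,832.16; pay $1,610.72 → $3,221.44
Payment period 7: $3,221.44 +$57.99 interest = $3,279.43; pay $1,639.72 → $1,639.71
Payment period 8: $1,639.71 +$29.51 interest = $1,669.22; pay $1,669.22 → $0.00
Total interest: $208.40 + $185.63 + $161.98 + $137.41 + $111.91 + $85.44 + $57.99 + $29.51 = $978.27

$978.27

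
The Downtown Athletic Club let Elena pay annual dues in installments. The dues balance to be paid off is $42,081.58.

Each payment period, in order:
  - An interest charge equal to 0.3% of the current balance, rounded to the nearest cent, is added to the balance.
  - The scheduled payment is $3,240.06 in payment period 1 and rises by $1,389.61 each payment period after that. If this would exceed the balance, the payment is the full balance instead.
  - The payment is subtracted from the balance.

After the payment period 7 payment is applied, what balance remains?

$0.00

Payment period 1: $42,081.58 +$126.24 interest = $42,207.82; pay $3,240.06 → $38,967.76
Payment period 2: $38,967.76 +$116.90 interest = $39,084.66; pay $4,629.67 → $34,454.99
Payment period 3: $34,454.99 +$103.36 interest = $34,558.35; pay $6,019.28 → $28,539.07
Payment period 4: $28,539.07 +$85.62 interest = $28,624.69; pay $7,408.89 → $21,215.80
Payment period 5: $21,215.80 +$63.65 interest = $21,279.45; pay $8,798.50 → $12,480.95
Payment period 6: $12,480.95 +$37.44 interest = $12,518.39; pay $10,188.11 → $2,330.28
Payment period 7: $2,330.28 +$6.99 interest = $2,337.27; pay $2,337.27 → $0.00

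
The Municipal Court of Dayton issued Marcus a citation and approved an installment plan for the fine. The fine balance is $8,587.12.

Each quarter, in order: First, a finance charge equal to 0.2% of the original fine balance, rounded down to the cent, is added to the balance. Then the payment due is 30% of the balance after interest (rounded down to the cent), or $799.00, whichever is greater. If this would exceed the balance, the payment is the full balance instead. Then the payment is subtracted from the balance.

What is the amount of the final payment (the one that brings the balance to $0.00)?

Quarter 1: $8,587.12 +$17.17 interest = $8,604.29; pay $2,581.28 → $6,023.01
Quarter 2: $6,023.01 +$17.17 interest = $6,040.18; pay $1,812.05 → $4,228.13
Quarter 3: $4,228.13 +$17.17 interest = $4,245.30; pay $1,273.59 → $2,971.71
Quarter 4: $2,971.71 +$17.17 interest = $2,988.88; pay $896.66 → $2,092.22
Quarter 5: $2,092.22 +$17.17 interest = $2,109.39; pay $799.00 → $1,310.39
Quarter 6: $1,310.39 +$17.17 interest = $1,327.56; pay $799.00 → $528.56
Quarter 7: $528.56 +$17.17 interest = $545.73; pay $545.73 → $0.00

$545.73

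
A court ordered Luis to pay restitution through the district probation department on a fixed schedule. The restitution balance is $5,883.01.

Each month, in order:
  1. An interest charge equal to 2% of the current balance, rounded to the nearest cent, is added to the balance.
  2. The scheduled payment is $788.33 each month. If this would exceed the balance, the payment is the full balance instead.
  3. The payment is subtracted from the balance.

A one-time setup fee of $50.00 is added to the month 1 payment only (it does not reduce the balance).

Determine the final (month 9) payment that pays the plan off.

Month 1: opening $5,883.01; interest $117.66 → $6,000.67; payment $788.33 (+ $50.00 fee); balance $5,212.34
Month 2: opening $5,212.34; interest $104.25 → $5,316.59; payment $788.33; balance $4,528.26
Month 3: opening $4,528.26; interest $90.57 → $4,618.83; payment $788.33; balance $3,830.50
Month 4: opening $3,830.50; interest $76.61 → $3,907.11; payment $788.33; balance $3,118.78
Month 5: opening $3,118.78; interest $62.38 → $3,181.16; payment $788.33; balance $2,392.83
Month 6: opening $2,392.83; interest $47.86 → $2,440.69; payment $788.33; balance $1,652.36
Month 7: opening $1,652.36; interest $33.05 → $1,685.41; payment $788.33; balance $897.08
Month 8: opening $897.08; interest $17.94 → $915.02; payment $788.33; balance $126.69
Month 9: opening $126.69; interest $2.53 → $129.22; payment $129.22; balance $0.00

$129.22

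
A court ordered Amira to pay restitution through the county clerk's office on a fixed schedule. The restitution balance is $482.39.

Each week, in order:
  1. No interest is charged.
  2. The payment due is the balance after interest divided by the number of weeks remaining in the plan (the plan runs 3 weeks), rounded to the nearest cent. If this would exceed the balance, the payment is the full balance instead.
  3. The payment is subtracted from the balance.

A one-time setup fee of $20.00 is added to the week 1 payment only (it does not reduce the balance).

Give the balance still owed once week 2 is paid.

$160.79

# | Opening | Payment | Fee | End bal
1 | $482.39 | $160.80 | $20.00 | $321.59
2 | $321.59 | $160.80 | — | $160.79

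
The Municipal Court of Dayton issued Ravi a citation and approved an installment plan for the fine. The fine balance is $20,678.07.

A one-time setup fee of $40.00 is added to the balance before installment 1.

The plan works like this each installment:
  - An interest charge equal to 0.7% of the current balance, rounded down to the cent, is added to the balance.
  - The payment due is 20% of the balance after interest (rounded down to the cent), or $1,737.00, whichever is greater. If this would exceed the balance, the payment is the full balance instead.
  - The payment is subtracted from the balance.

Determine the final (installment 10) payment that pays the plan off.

$208.90

# | Opening | Interest | Payment | End bal
1 | $20,718.07 | $145.02 | $4,172.61 | $16,690.48
2 | $16,690.48 | $116.83 | $3,361.46 | $13,445.85
3 | $13,445.85 | $94.12 | $2,707.99 | $10,831.98
4 | $10,831.98 | $75.82 | $2,181.56 | $8,726.24
5 | $8,726.24 | $61.08 | $1,757.46 | $7,029.86
6 | $7,029.86 | $49.20 | $1,737.00 | $5,342.06
7 | $5,342.06 | $37.39 | $1,737.00 | $3,642.45
8 | $3,642.45 | $25.49 | $1,737.00 | $1,930.94
9 | $1,930.94 | $13.51 | $1,737.00 | $207.45
10 | $207.45 | $1.45 | $208.90 | $0.00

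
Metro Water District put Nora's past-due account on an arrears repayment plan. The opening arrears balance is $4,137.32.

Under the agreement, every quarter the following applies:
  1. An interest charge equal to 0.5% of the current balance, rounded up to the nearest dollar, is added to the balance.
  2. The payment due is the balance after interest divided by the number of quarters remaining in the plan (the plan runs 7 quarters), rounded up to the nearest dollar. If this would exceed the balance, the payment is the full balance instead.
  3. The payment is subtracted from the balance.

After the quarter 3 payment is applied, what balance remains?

Quarter 1: $4,137.32 +$21.00 interest = $4,158.32; pay $595.00 → $3,563.32
Quarter 2: $3,563.32 +$18.00 interest = $3,581.32; pay $597.00 → $2,984.32
Quarter 3: $2,984.32 +$15.00 interest = $2,999.32; pay $600.00 → $2,399.32

$2,399.32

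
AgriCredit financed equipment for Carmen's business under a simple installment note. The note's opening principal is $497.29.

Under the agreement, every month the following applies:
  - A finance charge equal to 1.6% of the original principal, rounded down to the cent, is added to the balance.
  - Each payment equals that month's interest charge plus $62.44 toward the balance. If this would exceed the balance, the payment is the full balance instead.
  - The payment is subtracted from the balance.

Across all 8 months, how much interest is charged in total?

$63.60

# | Opening | Interest | Payment | End bal
1 | $497.29 | $7.95 | $70.39 | $434.85
2 | $434.85 | $7.95 | $70.39 | $372.41
3 | $372.41 | $7.95 | $70.39 | $309.97
4 | $309.97 | $7.95 | $70.39 | $247.53
5 | $247.53 | $7.95 | $70.39 | $185.09
6 | $185.09 | $7.95 | $70.39 | $122.65
7 | $122.65 | $7.95 | $70.39 | $60.21
8 | $60.21 | $7.95 | $68.16 | $0.00
Total interest: $7.95 + $7.95 + $7.95 + $7.95 + $7.95 + $7.95 + $7.95 + $7.95 = $63.60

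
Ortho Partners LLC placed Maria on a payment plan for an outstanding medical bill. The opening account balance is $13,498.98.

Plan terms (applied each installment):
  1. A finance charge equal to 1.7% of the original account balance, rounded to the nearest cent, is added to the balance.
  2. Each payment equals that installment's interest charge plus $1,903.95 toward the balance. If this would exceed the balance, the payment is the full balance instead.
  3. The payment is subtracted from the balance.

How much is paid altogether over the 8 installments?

$15,334.82

Installment 1: $13,498.98 +$229.48 interest = $13,728.46; pay $2,133.43 → $11,595.03
Installment 2: $11,595.03 +$229.48 interest = $11,824.51; pay $2,133.43 → $9,691.08
Installment 3: $9,691.08 +$229.48 interest = $9,920.56; pay $2,133.43 → $7,787.13
Installment 4: $7,787.13 +$229.48 interest = $8,016.61; pay $2,133.43 → $5,883.18
Installment 5: $5,883.18 +$229.48 interest = $6,112.66; pay $2,133.43 → $3,979.23
Installment 6: $3,979.23 +$229.48 interest = $4,208.71; pay $2,133.43 → $2,075.28
Installment 7: $2,075.28 +$229.48 interest = $2,304.76; pay $2,133.43 → $171.33
Installment 8: $171.33 +$229.48 interest = $400.81; pay $400.81 → $0.00
Total paid: $15,334.82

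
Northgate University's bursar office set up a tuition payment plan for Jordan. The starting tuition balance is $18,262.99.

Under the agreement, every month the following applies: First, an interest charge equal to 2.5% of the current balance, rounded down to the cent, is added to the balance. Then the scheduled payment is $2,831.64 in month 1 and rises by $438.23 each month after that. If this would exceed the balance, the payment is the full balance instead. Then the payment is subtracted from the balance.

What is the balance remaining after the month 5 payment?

Month 1: $18,262.99 +$456.57 interest = $18,719.56; pay $2,831.64 → $15,887.92
Month 2: $15,887.92 +$397.19 interest = $16,285.11; pay $3,269.87 → $13,015.24
Month 3: $13,015.24 +$325.38 interest = $13,340.62; pay $3,708.10 → $9,632.52
Month 4: $9,632.52 +$240.81 interest = $9,873.33; pay $4,146.33 → $5,727.00
Month 5: $5,727.00 +$143.17 interest = $5,870.17; pay $4,584.56 → $1,285.61

$1,285.61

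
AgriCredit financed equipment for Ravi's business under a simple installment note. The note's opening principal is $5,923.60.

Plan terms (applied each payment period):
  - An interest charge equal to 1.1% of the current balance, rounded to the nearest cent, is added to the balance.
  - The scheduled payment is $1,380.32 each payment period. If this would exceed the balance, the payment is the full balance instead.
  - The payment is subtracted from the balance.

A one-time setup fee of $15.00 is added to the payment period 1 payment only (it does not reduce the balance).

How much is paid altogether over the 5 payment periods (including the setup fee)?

Payment period 1: opening $5,923.60; interest $65.16 → $5,988.76; payment $1,380.32 (+ $15.00 fee); balance $4,608.44
Payment period 2: opening $4,608.44; interest $50.69 → $4,659.13; payment $1,380.32; balance $3,278.81
Payment period 3: opening $3,278.81; interest $36.07 → $3,314.88; payment $1,380.32; balance $1,934.56
Payment period 4: opening $1,934.56; interest $21.28 → $1,955.84; payment $1,380.32; balance $575.52
Payment period 5: opening $575.52; interest $6.33 → $581.85; payment $581.85; balance $0.00
Total paid: $6,118.13

$6,118.13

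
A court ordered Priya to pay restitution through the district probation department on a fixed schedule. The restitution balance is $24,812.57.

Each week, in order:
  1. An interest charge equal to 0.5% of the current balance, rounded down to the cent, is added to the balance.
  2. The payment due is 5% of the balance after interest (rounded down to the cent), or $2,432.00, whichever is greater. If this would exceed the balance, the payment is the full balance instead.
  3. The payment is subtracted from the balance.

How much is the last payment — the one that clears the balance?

Week 1: opening $24,812.57; interest $124.06 → $24,936.63; payment $2,432.00; balance $22,504.63
Week 2: opening $22,504.63; interest $112.52 → $22,617.15; payment $2,432.00; balance $20,185.15
Week 3: opening $20,185.15; interest $100.92 → $20,286.07; payment $2,432.00; balance $17,854.07
Week 4: opening $17,854.07; interest $89.27 → $17,943.34; payment $2,432.00; balance $15,511.34
Week 5: opening $15,511.34; interest $77.55 → $15,588.89; payment $2,432.00; balance $13,156.89
Week 6: opening $13,156.89; interest $65.78 → $13,222.67; payment $2,432.00; balance $10,790.67
Week 7: opening $10,790.67; interest $53.95 → $10,844.62; payment $2,432.00; balance $8,412.62
Week 8: opening $8,412.62; interest $42.06 → $8,454.68; payment $2,432.00; balance $6,022.68
Week 9: opening $6,022.68; interest $30.11 → $6,052.79; payment $2,432.00; balance $3,620.79
Week 10: opening $3,620.79; interest $18.10 → $3,638.89; payment $2,432.00; balance $1,206.89
Week 11: opening $1,206.89; interest $6.03 → $1,212.92; payment $1,212.92; balance $0.00

$1,212.92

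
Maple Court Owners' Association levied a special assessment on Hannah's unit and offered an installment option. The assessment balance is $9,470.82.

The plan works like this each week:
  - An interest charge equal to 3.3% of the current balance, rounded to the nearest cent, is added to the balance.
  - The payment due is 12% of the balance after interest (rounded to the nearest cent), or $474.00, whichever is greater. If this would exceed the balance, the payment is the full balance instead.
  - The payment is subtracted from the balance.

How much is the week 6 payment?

$728.76

# | Opening | Interest | Payment | End bal
1 | $9,470.82 | $312.54 | $1,174.00 | $8,609.36
2 | $8,609.36 | $284.11 | $1,067.22 | $7,826.25
3 | $7,826.25 | $258.27 | $970.14 | $7,114.38
4 | $7,114.38 | $234.77 | $881.90 | $6,467.25
5 | $6,467.25 | $213.42 | $801.68 | $5,878.99
6 | $5,878.99 | $194.01 | $728.76 | $5,344.24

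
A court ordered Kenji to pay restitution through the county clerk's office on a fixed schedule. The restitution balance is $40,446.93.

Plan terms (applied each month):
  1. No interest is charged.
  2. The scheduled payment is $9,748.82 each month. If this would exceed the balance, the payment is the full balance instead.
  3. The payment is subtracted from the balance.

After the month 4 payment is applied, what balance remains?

Month 1: opening $40,446.93; payment $9,748.82; balance $30,698.11
Month 2: opening $30,698.11; payment $9,748.82; balance $20,949.29
Month 3: opening $20,949.29; payment $9,748.82; balance $11,200.47
Month 4: opening $11,200.47; payment $9,748.82; balance $1,451.65

$1,451.65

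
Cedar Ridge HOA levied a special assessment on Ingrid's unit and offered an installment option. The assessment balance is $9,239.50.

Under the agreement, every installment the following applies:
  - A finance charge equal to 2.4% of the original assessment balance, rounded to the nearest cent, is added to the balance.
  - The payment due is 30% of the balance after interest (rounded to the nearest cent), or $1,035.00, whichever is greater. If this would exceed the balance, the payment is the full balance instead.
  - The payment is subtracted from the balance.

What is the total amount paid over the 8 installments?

# | Opening | Interest | Payment | End bal
1 | $9,239.50 | $221.75 | $2,838.38 | $6,622.87
2 | $6,622.87 | $221.75 | $2,053.39 | $4,791.23
3 | $4,791.23 | $221.75 | $1,503.89 | $3,509.09
4 | $3,509.09 | $221.75 | $1,119.25 | $2,611.59
5 | $2,611.59 | $221.75 | $1,035.00 | $1,798.34
6 | $1,798.34 | $221.75 | $1,035.00 | $985.09
7 | $985.09 | $221.75 | $1,035.00 | $171.84
8 | $171.84 | $221.75 | $393.59 | $0.00
Total paid: $11,013.50

$11,013.50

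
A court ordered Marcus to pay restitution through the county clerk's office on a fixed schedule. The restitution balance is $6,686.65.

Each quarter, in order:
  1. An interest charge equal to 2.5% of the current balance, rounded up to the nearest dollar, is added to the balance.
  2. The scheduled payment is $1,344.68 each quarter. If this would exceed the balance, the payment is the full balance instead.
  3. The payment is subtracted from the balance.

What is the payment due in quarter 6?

$512.25

Quarter 1: $6,686.65 +$168.00 interest = $6,854.65; pay $1,344.68 → $5,509.97
Quarter 2: $5,509.97 +$138.00 interest = $5,647.97; pay $1,344.68 → $4,303.29
Quarter 3: $4,303.29 +$108.00 interest = $4,411.29; pay $1,344.68 → $3,066.61
Quarter 4: $3,066.61 +$77.00 interest = $3,143.61; pay $1,344.68 → $1,798.93
Quarter 5: $1,798.93 +$45.00 interest = $1,843.93; pay $1,344.68 → $499.25
Quarter 6: $499.25 +$13.00 interest = $512.25; pay $512.25 → $0.00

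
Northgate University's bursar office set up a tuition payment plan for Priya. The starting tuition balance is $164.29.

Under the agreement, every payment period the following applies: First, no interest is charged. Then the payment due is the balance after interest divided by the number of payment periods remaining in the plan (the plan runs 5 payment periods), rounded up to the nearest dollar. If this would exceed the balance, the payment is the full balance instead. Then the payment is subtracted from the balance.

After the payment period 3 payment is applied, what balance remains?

# | Opening | Payment | End bal
1 | $164.29 | $33.00 | $131.29
2 | $131.29 | $33.00 | $98.29
3 | $98.29 | $33.00 | $65.29

$65.29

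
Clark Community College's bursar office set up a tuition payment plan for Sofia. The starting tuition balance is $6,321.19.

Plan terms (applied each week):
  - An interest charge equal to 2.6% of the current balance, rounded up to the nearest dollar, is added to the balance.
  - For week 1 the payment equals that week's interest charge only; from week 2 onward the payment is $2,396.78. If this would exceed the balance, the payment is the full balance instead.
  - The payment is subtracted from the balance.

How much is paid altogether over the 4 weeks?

Week 1: opening $6,321.19; interest $165.00 → $6,486.19; payment $165.00; balance $6,321.19
Week 2: opening $6,321.19; interest $165.00 → $6,486.19; payment $2,396.78; balance $4,089.41
Week 3: opening $4,089.41; interest $107.00 → $4,196.41; payment $2,396.78; balance $1,799.63
Week 4: opening $1,799.63; interest $47.00 → $1,846.63; payment $1,846.63; balance $0.00
Total paid: $6,805.19

$6,805.19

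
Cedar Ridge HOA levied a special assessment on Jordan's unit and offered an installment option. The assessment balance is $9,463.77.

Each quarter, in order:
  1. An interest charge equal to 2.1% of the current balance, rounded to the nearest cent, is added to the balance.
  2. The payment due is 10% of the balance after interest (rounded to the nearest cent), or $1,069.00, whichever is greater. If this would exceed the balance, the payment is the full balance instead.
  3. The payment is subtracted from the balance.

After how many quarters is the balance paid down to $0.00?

10

Quarter 1: opening $9,463.77; interest $198.74 → $9,662.51; payment $1,069.00; balance $8,593.51
Quarter 2: opening $8,593.51; interest $180.46 → $8,773.97; payment $1,069.00; balance $7,704.97
Quarter 3: opening $7,704.97; interest $161.80 → $7,866.77; payment $1,069.00; balance $6,797.77
Quarter 4: opening $6,797.77; interest $142.75 → $6,940.52; payment $1,069.00; balance $5,871.52
Quarter 5: opening $5,871.52; interest $123.30 → $5,994.82; payment $1,069.00; balance $4,925.82
Quarter 6: opening $4,925.82; interest $103.44 → $5,029.26; payment $1,069.00; balance $3,960.26
Quarter 7: opening $3,960.26; interest $83.17 → $4,043.43; payment $1,069.00; balance $2,974.43
Quarter 8: opening $2,974.43; interest $62.46 → $3,036.89; payment $1,069.00; balance $1,967.89
Quarter 9: opening $1,967.89; interest $41.33 → $2,009.22; payment $1,069.00; balance $940.22
Quarter 10: opening $940.22; interest $19.74 → $959.96; payment $959.96; balance $0.00
Balance reaches $0.00 in quarter 10.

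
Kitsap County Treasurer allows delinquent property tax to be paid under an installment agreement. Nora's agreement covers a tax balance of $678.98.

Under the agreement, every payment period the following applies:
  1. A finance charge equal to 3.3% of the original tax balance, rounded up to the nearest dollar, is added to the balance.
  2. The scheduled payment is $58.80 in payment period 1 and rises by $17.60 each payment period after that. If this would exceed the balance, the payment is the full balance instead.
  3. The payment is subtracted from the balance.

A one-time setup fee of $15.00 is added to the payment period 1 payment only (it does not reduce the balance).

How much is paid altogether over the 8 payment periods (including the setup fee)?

$877.98

Payment period 1: $678.98 +$23.00 interest = $701.98; pay $58.80 (+ $15.00 fee) → $643.18
Payment period 2: $643.18 +$23.00 interest = $666.18; pay $76.40 → $589.78
Payment period 3: $589.78 +$23.00 interest = $612.78; pay $94.00 → $518.78
Payment period 4: $518.78 +$23.00 interest = $541.78; pay $111.60 → $430.18
Payment period 5: $430.18 +$23.00 interest = $453.18; pay $129.20 → $323.98
Payment period 6: $323.98 +$23.00 interest = $346.98; pay $146.80 → $200.18
Payment period 7: $200.18 +$23.00 interest = $223.18; pay $164.40 → $58.78
Payment period 8: $58.78 +$23.00 interest = $81.78; pay $81.78 → $0.00
Total paid: $877.98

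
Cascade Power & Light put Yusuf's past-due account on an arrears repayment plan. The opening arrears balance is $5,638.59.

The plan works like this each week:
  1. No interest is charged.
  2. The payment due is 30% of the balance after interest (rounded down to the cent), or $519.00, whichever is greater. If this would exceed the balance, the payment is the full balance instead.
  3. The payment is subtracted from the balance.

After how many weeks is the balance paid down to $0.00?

7

# | Opening | Payment | End bal
1 | $5,638.59 | $1,691.57 | $3,947.02
2 | $3,947.02 | $1,184.10 | $2,762.92
3 | $2,762.92 | $828.87 | $1,934.05
4 | $1,934.05 | $580.21 | $1,353.84
5 | $1,353.84 | $519.00 | $834.84
6 | $834.84 | $519.00 | $315.84
7 | $315.84 | $315.84 | $0.00
Balance reaches $0.00 in week 7.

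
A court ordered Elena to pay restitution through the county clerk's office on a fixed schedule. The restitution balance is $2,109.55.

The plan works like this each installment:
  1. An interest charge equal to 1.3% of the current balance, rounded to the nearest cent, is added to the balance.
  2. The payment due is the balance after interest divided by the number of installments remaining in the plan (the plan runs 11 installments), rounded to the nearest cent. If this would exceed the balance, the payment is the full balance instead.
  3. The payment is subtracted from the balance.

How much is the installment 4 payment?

$201.95

# | Opening | Interest | Payment | End bal
1 | $2,109.55 | $27.42 | $194.27 | $1,942.70
2 | $1,942.70 | $25.26 | $196.80 | $1,771.16
3 | $1,771.16 | $23.03 | $199.35 | $1,594.84
4 | $1,594.84 | $20.73 | $201.95 | $1,413.62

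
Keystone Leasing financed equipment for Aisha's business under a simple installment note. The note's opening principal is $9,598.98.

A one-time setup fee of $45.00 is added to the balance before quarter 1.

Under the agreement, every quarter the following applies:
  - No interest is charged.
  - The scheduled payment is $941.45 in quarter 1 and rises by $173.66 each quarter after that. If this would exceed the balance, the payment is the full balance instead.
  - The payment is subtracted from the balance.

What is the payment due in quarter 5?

Quarter 1: opening $9,643.98; payment $941.45; balance $8,702.53
Quarter 2: opening $8,702.53; payment $1,115.11; balance $7,587.42
Quarter 3: opening $7,587.42; payment $1,288.77; balance $6,298.65
Quarter 4: opening $6,298.65; payment $1,462.43; balance $4,836.22
Quarter 5: opening $4,836.22; payment $1,636.09; balance $3,200.13

$1,636.09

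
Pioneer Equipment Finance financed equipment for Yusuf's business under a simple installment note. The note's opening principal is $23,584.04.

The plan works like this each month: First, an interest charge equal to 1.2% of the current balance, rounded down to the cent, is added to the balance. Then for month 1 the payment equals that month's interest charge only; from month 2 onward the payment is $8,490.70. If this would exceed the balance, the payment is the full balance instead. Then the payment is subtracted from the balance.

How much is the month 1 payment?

$283.00

Month 1: opening $23,584.04; interest $283.00 → $23,867.04; payment $283.00; balance $23,584.04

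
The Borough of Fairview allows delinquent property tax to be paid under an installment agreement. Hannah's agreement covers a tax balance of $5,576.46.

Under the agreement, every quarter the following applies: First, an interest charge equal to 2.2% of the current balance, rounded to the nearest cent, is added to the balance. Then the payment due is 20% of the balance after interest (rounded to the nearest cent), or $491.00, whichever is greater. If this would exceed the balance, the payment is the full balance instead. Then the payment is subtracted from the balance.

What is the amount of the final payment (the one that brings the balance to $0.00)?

Quarter 1: opening $5,576.46; interest $122.68 → $5,699.14; payment $1,139.83; balance $4,559.31
Quarter 2: opening $4,559.31; interest $100.30 → $4,659.61; payment $931.92; balance $3,727.69
Quarter 3: opening $3,727.69; interest $82.01 → $3,809.70; payment $761.94; balance $3,047.76
Quarter 4: opening $3,047.76; interest $67.05 → $3,114.81; payment $622.96; balance $2,491.85
Quarter 5: opening $2,491.85; interest $54.82 → $2,546.67; payment $509.33; balance $2,037.34
Quarter 6: opening $2,037.34; interest $44.82 → $2,082.16; payment $491.00; balance $1,591.16
Quarter 7: opening $1,591.16; interest $35.01 → $1,626.17; payment $491.00; balance $1,135.17
Quarter 8: opening $1,135.17; interest $24.97 → $1,160.14; payment $491.00; balance $669.14
Quarter 9: opening $669.14; interest $14.72 → $683.86; payment $491.00; balance $192.86
Quarter 10: opening $192.86; interest $4.24 → $197.10; payment $197.10; balance $0.00

$197.10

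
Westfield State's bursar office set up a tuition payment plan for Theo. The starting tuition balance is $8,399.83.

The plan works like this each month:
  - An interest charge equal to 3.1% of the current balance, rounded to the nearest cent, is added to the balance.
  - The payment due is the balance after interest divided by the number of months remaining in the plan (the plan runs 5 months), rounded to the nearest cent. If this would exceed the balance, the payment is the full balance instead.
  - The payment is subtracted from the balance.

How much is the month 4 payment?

$1,898.17

Month 1: opening $8,399.83; interest $260.39 → $8,660.22; payment $1,732.04; balance $6,928.18
Month 2: opening $6,928.18; interest $214.77 → $7,142.95; payment $1,785.74; balance $5,357.21
Month 3: opening $5,357.21; interest $166.07 → $5,523.28; payment $1,841.09; balance $3,682.19
Month 4: opening $3,682.19; interest $114.15 → $3,796.34; payment $1,898.17; balance $1,898.17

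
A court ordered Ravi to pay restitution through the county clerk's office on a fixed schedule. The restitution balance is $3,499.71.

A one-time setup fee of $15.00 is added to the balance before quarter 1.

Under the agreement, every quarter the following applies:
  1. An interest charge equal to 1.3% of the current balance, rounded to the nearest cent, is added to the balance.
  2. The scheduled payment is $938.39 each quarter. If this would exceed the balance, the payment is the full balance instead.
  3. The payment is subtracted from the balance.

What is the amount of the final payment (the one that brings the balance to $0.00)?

$812.07

Quarter 1: opening $3,514.71; interest $45.69 → $3,560.40; payment $938.39; balance $2,622.01
Quarter 2: opening $2,622.01; interest $34.09 → $2,656.10; payment $938.39; balance $1,717.71
Quarter 3: opening $1,717.71; interest $22.33 → $1,740.04; payment $938.39; balance $801.65
Quarter 4: opening $801.65; interest $10.42 → $812.07; payment $812.07; balance $0.00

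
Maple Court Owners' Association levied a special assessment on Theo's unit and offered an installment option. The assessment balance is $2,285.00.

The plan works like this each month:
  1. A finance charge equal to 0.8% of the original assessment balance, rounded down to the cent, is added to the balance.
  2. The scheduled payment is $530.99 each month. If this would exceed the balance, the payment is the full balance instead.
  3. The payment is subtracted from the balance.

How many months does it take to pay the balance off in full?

5

Month 1: $2,285.00 +$18.28 interest = $2,303.28; pay $530.99 → $1,772.29
Month 2: $1,772.29 +$18.28 interest = $1,790.57; pay $530.99 → $1,259.58
Month 3: $1,259.58 +$18.28 interest = $1,277.86; pay $530.99 → $746.87
Month 4: $746.87 +$18.28 interest = $765.15; pay $530.99 → $234.16
Month 5: $234.16 +$18.28 interest = $252.44; pay $252.44 → $0.00
Balance reaches $0.00 in month 5.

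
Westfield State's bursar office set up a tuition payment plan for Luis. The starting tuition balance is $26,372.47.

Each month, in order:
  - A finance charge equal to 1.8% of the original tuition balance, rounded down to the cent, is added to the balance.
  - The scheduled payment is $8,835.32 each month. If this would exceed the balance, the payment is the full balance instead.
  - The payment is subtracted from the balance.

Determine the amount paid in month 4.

$1,765.31

Month 1: $26,372.47 +$474.70 interest = $26,847.17; pay $8,835.32 → $18,011.85
Month 2: $18,011.85 +$474.70 interest = $18,486.55; pay $8,835.32 → $9,651.23
Month 3: $9,651.23 +$474.70 interest = $10,125.93; pay $8,835.32 → $1,290.61
Month 4: $1,290.61 +$474.70 interest = $1,765.31; pay $1,765.31 → $0.00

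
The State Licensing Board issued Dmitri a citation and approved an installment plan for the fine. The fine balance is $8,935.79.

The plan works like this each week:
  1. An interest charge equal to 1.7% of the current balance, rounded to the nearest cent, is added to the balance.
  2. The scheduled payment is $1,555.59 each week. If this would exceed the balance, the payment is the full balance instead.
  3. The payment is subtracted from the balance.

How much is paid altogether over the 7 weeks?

$9,483.61

# | Opening | Interest | Payment | End bal
1 | $8,935.79 | $151.91 | $1,555.59 | $7,532.11
2 | $7,532.11 | $128.05 | $1,555.59 | $6,104.57
3 | $6,104.57 | $103.78 | $1,555.59 | $4,652.76
4 | $4,652.76 | $79.10 | $1,555.59 | $3,176.27
5 | $3,176.27 | $54.00 | $1,555.59 | $1,674.68
6 | $1,674.68 | $28.47 | $1,555.59 | $147.56
7 | $147.56 | $2.51 | $150.07 | $0.00
Total paid: $9,483.61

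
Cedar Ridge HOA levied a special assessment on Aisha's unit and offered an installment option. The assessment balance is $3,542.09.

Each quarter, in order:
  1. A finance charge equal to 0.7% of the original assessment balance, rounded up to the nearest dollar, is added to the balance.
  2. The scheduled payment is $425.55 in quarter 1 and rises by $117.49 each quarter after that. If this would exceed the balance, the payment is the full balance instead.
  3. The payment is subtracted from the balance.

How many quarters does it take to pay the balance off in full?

6

# | Opening | Interest | Payment | End bal
1 | $3,542.09 | $25.00 | $425.55 | $3,141.54
2 | $3,141.54 | $25.00 | $543.04 | $2,623.50
3 | $2,623.50 | $25.00 | $660.53 | $1,987.97
4 | $1,987.97 | $25.00 | $778.02 | $1,234.95
5 | $1,234.95 | $25.00 | $895.51 | $364.44
6 | $364.44 | $25.00 | $389.44 | $0.00
Balance reaches $0.00 in quarter 6.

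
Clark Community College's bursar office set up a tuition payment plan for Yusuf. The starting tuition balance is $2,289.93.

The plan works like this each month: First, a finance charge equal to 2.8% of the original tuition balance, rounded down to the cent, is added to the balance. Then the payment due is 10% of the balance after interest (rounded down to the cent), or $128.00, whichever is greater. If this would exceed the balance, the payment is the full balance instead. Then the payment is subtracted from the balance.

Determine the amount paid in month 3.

# | Opening | Interest | Payment | End bal
1 | $2,289.93 | $64.11 | $235.40 | $2,118.64
2 | $2,118.64 | $64.11 | $218.27 | $1,964.48
3 | $1,964.48 | $64.11 | $202.85 | $1,825.74

$202.85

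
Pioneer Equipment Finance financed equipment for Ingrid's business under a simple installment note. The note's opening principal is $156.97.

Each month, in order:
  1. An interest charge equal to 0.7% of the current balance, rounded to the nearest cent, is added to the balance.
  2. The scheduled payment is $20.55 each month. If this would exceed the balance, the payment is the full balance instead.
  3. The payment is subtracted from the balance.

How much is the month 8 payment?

Month 1: opening $156.97; interest $1.10 → $158.07; payment $20.55; balance $137.52
Month 2: opening $137.52; interest $0.96 → $138.48; payment $20.55; balance $117.93
Month 3: opening $117.93; interest $0.83 → $118.76; payment $20.55; balance $98.21
Month 4: opening $98.21; interest $0.69 → $98.90; payment $20.55; balance $78.35
Month 5: opening $78.35; interest $0.55 → $78.90; payment $20.55; balance $58.35
Month 6: opening $58.35; interest $0.41 → $58.76; payment $20.55; balance $38.21
Month 7: opening $38.21; interest $0.27 → $38.48; payment $20.55; balance $17.93
Month 8: opening $17.93; interest $0.13 → $18.06; payment $18.06; balance $0.00

$18.06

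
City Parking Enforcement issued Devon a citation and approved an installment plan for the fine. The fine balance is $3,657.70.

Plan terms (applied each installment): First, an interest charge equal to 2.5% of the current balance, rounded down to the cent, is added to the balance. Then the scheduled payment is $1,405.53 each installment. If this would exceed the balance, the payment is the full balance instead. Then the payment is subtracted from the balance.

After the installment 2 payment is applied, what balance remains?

# | Opening | Interest | Payment | End bal
1 | $3,657.70 | $91.44 | $1,405.53 | $2,343.61
2 | $2,343.61 | $58.59 | $1,405.53 | $996.67

$996.67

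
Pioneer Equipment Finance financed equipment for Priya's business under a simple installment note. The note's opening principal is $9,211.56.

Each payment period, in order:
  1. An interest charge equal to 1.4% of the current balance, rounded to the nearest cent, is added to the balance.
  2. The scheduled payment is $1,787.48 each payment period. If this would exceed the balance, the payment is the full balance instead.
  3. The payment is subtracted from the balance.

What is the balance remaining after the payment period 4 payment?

Payment period 1: $9,211.56 +$128.96 interest = $9,340.52; pay $1,787.48 → $7,553.04
Payment period 2: $7,553.04 +$105.74 interest = $7,658.78; pay $1,787.48 → $5,871.30
Payment period 3: $5,871.30 +$82.20 interest = $5,953.50; pay $1,787.48 → $4,166.02
Payment period 4: $4,166.02 +$58.32 interest = $4,224.34; pay $1,787.48 → $2,436.86

$2,436.86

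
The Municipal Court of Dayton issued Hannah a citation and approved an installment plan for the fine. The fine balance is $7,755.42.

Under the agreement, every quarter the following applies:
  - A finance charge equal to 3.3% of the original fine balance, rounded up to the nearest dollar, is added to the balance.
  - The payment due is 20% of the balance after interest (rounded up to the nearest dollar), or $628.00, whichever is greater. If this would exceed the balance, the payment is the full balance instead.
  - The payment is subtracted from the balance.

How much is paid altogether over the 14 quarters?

$11,339.42

Quarter 1: opening $7,755.42; interest $256.00 → $8,011.42; payment $1,603.00; balance $6,408.42
Quarter 2: opening $6,408.42; interest $256.00 → $6,664.42; payment $1,333.00; balance $5,331.42
Quarter 3: opening $5,331.42; interest $256.00 → $5,587.42; payment $1,118.00; balance $4,469.42
Quarter 4: opening $4,469.42; interest $256.00 → $4,725.42; payment $946.00; balance $3,779.42
Quarter 5: opening $3,779.42; interest $256.00 → $4,035.42; payment $808.00; balance $3,227.42
Quarter 6: opening $3,227.42; interest $256.00 → $3,483.42; payment $697.00; balance $2,786.42
Quarter 7: opening $2,786.42; interest $256.00 → $3,042.42; payment $628.00; balance $2,414.42
Quarter 8: opening $2,414.42; interest $256.00 → $2,670.42; payment $628.00; balance $2,042.42
Quarter 9: opening $2,042.42; interest $256.00 → $2,298.42; payment $628.00; balance $1,670.42
Quarter 10: opening $1,670.42; interest $256.00 → $1,926.42; payment $628.00; balance $1,298.42
Quarter 11: opening $1,298.42; interest $256.00 → $1,554.42; payment $628.00; balance $926.42
Quarter 12: opening $926.42; interest $256.00 → $1,182.42; payment $628.00; balance $554.42
Quarter 13: opening $554.42; interest $256.00 → $810.42; payment $628.00; balance $182.42
Quarter 14: opening $182.42; interest $256.00 → $438.42; payment $438.42; balance $0.00
Total paid: $11,339.42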